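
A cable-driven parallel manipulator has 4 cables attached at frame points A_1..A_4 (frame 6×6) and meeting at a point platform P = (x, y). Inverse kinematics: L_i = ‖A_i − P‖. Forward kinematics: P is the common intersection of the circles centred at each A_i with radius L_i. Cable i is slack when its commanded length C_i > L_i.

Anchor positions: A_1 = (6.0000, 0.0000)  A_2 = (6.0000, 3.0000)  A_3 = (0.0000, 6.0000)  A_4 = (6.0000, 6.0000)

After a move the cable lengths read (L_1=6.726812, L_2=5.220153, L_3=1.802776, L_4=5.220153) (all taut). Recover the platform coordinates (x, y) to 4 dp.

(1.0000, 4.5000)

expand ‖A_i−P‖²=L_i² and subtract eq 1 (k_i ≔ ‖A_i‖²−L_i²)
k_1 = 36.0000+0.0000−45.2500 = -9.2500
eq1−eq2 → [0.0000  -6.0000]·P = -27.0000
eq1−eq3 → [12.0000  -12.0000]·P = -42.0000
eq1−eq4 → [0.0000  -12.0000]·P = -54.0000
2×2 solve → P = (1.0000, 4.5000)
check cable 4: ‖A_4−P‖² = 27.2500 ≈ L_4² = 27.2500 ✓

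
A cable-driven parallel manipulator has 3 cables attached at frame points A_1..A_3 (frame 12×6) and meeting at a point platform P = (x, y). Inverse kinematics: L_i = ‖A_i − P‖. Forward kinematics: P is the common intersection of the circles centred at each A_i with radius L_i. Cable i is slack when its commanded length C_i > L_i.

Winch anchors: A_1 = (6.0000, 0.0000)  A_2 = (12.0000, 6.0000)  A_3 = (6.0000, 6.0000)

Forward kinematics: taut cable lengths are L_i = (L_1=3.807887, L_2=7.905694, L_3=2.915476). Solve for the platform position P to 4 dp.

each cable: (A_i−P)·(A_i−P) = L_i²; let k_i = ‖A_i‖²−L_i²
k_1 = 36.0000+0.0000−14.5000 = 21.5000
row 1: -12.0000x − 12.0000y = -96.0000  (k_2=117.5000)
row 2: 0.0000x − 12.0000y = -42.0000  (k_3=63.5000)
Cramer on rows 1–2 → x = 4.5000, y = 3.5000

(4.5000, 3.5000)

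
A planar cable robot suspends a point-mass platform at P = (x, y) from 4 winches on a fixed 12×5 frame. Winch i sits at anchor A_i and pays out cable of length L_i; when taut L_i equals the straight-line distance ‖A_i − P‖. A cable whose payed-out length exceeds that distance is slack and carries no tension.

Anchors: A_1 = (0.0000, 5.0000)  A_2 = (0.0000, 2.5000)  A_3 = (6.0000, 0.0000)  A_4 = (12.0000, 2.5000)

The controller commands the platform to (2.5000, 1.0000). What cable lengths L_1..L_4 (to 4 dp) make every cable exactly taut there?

(4.7170, 2.9155, 3.6401, 9.6177)

L_1: Δ = A_1−P = (-2.5000, 4.0000) → ‖Δ‖ = √22.2500 = 4.7170
L_2: Δ = A_2−P = (-2.5000, 1.5000) → ‖Δ‖ = √8.5000 = 2.9155
L_3: Δ = A_3−P = (3.5000, -1.0000) → ‖Δ‖ = √13.2500 = 3.6401
L_4: Δ = A_4−P = (9.5000, 1.5000) → ‖Δ‖ = √92.5000 = 9.6177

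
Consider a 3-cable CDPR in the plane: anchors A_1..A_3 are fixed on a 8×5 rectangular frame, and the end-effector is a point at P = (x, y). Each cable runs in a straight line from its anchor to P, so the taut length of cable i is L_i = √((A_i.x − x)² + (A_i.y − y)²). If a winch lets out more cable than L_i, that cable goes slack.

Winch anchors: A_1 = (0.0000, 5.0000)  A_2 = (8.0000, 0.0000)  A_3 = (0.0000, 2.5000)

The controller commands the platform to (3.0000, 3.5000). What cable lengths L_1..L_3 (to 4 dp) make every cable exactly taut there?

cable 1: Δx=-3.0000, Δy=1.5000; L_1 = √(Δx²+Δy²) = 3.3541
cable 2: Δx=5.0000, Δy=-3.5000; L_2 = √(Δx²+Δy²) = 6.1033
cable 3: Δx=-3.0000, Δy=-1.0000; L_3 = √(Δx²+Δy²) = 3.1623

(3.3541, 6.1033, 3.1623)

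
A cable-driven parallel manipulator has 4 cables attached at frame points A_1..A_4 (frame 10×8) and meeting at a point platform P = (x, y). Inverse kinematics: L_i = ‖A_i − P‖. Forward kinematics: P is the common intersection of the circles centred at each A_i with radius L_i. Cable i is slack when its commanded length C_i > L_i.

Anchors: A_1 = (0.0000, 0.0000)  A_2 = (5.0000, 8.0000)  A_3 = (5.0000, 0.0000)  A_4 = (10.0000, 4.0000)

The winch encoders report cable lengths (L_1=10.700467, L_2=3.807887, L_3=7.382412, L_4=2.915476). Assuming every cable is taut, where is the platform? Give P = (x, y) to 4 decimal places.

expand ‖A_i−P‖²=L_i² and subtract eq 1 (k_i ≔ ‖A_i‖²−L_i²)
k_1 = 0.0000+0.0000−114.5000 = -114.5000
eq1−eq2 → [-10.0000  -16.0000]·P = -189.0000
eq1−eq3 → [-10.0000  0.0000]·P = -85.0000
eq1−eq4 → [-20.0000  -8.0000]·P = -222.0000
2×2 solve → P = (8.5000, 6.5000)
check cable 4: ‖A_4−P‖² = 8.5000 ≈ L_4² = 8.5000 ✓

(8.5000, 6.5000)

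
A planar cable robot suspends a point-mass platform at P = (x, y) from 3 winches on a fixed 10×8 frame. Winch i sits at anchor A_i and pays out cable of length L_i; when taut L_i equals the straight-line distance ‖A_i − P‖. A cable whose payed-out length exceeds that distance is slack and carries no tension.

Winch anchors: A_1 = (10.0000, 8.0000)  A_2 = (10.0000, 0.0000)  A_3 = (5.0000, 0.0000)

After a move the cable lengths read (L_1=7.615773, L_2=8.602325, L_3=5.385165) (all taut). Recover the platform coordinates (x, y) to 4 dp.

(3.0000, 5.0000)

expand ‖A_i−P‖²=L_i² and subtract eq 1 (k_i ≔ ‖A_i‖²−L_i²)
k_1 = 100.0000+64.0000−58.0000 = 106.0000
eq1−eq2 → [0.0000  16.0000]·P = 80.0000
eq1−eq3 → [10.0000  16.0000]·P = 110.0000
2×2 solve → P = (3.0000, 5.0000)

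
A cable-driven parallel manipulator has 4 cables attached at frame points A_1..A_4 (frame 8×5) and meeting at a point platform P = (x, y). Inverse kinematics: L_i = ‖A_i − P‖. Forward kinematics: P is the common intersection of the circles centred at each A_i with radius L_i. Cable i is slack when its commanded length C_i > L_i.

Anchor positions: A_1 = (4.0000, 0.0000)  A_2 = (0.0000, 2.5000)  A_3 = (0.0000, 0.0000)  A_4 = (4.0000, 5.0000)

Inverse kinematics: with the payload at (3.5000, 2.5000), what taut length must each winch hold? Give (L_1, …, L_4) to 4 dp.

(2.5495, 3.5000, 4.3012, 2.5495)

L_1 = √((4.0000−3.5000)² + (0.0000−2.5000)²) = 2.5495
L_2 = √((0.0000−3.5000)² + (2.5000−2.5000)²) = 3.5000
L_3 = √((0.0000−3.5000)² + (0.0000−2.5000)²) = 4.3012
L_4 = √((4.0000−3.5000)² + (5.0000−2.5000)²) = 2.5495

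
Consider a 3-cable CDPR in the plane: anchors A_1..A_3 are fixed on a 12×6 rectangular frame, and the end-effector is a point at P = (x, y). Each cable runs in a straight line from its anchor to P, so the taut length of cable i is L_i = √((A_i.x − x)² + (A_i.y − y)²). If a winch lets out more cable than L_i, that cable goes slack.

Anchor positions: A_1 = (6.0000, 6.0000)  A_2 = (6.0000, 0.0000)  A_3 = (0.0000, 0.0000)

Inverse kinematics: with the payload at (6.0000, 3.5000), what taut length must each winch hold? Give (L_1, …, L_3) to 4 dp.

(2.5000, 3.5000, 6.9462)

cable 1: Δx=0.0000, Δy=2.5000; L_1 = √(Δx²+Δy²) = 2.5000
cable 2: Δx=0.0000, Δy=-3.5000; L_2 = √(Δx²+Δy²) = 3.5000
cable 3: Δx=-6.0000, Δy=-3.5000; L_3 = √(Δx²+Δy²) = 6.9462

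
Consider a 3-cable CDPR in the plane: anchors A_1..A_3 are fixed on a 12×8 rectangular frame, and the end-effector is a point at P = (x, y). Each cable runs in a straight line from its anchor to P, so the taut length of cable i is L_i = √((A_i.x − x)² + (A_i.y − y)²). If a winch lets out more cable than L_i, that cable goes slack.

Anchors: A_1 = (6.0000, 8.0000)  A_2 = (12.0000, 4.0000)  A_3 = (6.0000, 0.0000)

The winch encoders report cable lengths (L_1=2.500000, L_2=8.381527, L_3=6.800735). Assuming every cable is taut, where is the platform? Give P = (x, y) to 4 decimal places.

expand ‖A_i−P‖²=L_i² and subtract eq 1 (k_i ≔ ‖A_i‖²−L_i²)
k_1 = 36.0000+64.0000−6.2500 = 93.7500
eq1−eq2 → [-12.0000  8.0000]·P = 4.0000
eq1−eq3 → [0.0000  16.0000]·P = 104.0000
2×2 solve → P = (4.0000, 6.5000)

(4.0000, 6.5000)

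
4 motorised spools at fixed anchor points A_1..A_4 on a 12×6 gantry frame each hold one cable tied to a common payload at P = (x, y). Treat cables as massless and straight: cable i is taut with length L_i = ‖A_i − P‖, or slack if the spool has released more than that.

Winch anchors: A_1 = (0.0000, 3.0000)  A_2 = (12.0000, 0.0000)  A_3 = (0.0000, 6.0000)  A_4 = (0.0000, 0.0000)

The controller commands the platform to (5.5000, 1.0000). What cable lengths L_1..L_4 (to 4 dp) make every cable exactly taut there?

cable 1: Δx=-5.5000, Δy=2.0000; L_1 = √(Δx²+Δy²) = 5.8523
cable 2: Δx=6.5000, Δy=-1.0000; L_2 = √(Δx²+Δy²) = 6.5765
cable 3: Δx=-5.5000, Δy=5.0000; L_3 = √(Δx²+Δy²) = 7.4330
cable 4: Δx=-5.5000, Δy=-1.0000; L_4 = √(Δx²+Δy²) = 5.5902

(5.8523, 6.5765, 7.4330, 5.5902)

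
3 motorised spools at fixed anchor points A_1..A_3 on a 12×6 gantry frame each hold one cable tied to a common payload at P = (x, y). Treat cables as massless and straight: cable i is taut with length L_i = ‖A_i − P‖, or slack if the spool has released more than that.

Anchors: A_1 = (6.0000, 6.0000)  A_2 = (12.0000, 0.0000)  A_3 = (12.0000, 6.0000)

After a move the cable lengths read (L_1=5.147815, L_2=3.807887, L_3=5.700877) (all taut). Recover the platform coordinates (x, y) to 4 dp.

(8.5000, 1.5000)

circle eqns → linear via eq_j − eq_1; set q_j = A_j·A_j − L_j²
q_1 = 36.0000+36.0000−26.5000 = 45.5000
-12.0000·x + 12.0000·y = q_1−q_2 = -84.0000
-12.0000·x + 0.0000·y = q_1−q_3 = -102.0000
solve first two rows → x=8.5000, y=1.5000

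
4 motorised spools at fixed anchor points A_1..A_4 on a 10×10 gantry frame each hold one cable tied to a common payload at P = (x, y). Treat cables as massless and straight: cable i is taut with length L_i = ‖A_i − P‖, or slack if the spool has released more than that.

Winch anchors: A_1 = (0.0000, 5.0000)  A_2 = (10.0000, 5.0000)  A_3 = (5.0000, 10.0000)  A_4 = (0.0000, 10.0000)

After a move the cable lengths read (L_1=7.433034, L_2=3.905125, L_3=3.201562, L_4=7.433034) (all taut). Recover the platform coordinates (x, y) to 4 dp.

each cable: (A_i−P)·(A_i−P) = L_i²; let k_i = ‖A_i‖²−L_i²
k_1 = 0.0000+25.0000−55.2500 = -30.2500
row 1: -20.0000x + 0.0000y = -140.0000  (k_2=109.7500)
row 2: -10.0000x − 10.0000y = -145.0000  (k_3=114.7500)
row 3: 0.0000x − 10.0000y = -75.0000  (k_4=44.7500)
Cramer on rows 1–2 → x = 7.0000, y = 7.5000
check cable 4: ‖A_4−P‖² = 55.2500 ≈ L_4² = 55.2500 ✓

(7.0000, 7.5000)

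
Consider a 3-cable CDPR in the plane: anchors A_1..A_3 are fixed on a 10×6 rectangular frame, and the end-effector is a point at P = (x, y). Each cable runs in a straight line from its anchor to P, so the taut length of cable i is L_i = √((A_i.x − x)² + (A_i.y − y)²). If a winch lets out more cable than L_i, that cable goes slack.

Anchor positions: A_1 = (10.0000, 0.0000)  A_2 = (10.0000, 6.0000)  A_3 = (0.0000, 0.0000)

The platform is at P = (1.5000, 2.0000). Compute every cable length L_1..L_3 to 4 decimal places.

L_1: Δ = A_1−P = (8.5000, -2.0000) → ‖Δ‖ = √76.2500 = 8.7321
L_2: Δ = A_2−P = (8.5000, 4.0000) → ‖Δ‖ = √88.2500 = 9.3941
L_3: Δ = A_3−P = (-1.5000, -2.0000) → ‖Δ‖ = √6.2500 = 2.5000

(8.7321, 9.3941, 2.5000)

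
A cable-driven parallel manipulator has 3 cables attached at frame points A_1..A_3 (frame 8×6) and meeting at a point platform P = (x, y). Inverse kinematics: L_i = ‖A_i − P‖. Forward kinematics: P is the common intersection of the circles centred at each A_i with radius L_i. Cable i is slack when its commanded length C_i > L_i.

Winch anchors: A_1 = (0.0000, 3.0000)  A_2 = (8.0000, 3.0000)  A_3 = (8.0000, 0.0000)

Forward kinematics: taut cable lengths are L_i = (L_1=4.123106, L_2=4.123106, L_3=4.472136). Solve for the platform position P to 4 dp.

expand ‖A_i−P‖²=L_i² and subtract eq 1 (k_i ≔ ‖A_i‖²−L_i²)
k_1 = 0.0000+9.0000−17.0000 = -8.0000
eq1−eq2 → [-16.0000  0.0000]·P = -64.0000
eq1−eq3 → [-16.0000  6.0000]·P = -52.0000
2×2 solve → P = (4.0000, 2.0000)

(4.0000, 2.0000)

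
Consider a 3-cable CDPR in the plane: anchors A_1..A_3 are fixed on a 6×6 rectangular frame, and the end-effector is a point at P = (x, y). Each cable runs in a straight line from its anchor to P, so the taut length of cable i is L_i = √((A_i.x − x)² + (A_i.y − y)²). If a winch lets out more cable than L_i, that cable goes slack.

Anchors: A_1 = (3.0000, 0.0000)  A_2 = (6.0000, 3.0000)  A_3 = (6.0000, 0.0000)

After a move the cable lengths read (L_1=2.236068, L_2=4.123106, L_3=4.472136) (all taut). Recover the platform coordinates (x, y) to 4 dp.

each cable: (A_i−P)·(A_i−P) = L_i²; let k_i = ‖A_i‖²−L_i²
k_1 = 9.0000+0.0000−5.0000 = 4.0000
row 1: -6.0000x − 6.0000y = -24.0000  (k_2=28.0000)
row 2: -6.0000x + 0.0000y = -12.0000  (k_3=16.0000)
Cramer on rows 1–2 → x = 2.0000, y = 2.0000

(2.0000, 2.0000)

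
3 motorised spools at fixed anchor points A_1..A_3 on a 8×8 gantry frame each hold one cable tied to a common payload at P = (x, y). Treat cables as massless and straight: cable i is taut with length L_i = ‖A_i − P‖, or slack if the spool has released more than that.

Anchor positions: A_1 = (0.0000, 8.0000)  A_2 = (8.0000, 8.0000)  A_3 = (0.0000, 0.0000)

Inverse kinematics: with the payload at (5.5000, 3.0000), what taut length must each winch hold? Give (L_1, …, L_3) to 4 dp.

L_1: Δ = A_1−P = (-5.5000, 5.0000) → ‖Δ‖ = √55.2500 = 7.4330
L_2: Δ = A_2−P = (2.5000, 5.0000) → ‖Δ‖ = √31.2500 = 5.5902
L_3: Δ = A_3−P = (-5.5000, -3.0000) → ‖Δ‖ = √39.2500 = 6.2650

(7.4330, 5.5902, 6.2650)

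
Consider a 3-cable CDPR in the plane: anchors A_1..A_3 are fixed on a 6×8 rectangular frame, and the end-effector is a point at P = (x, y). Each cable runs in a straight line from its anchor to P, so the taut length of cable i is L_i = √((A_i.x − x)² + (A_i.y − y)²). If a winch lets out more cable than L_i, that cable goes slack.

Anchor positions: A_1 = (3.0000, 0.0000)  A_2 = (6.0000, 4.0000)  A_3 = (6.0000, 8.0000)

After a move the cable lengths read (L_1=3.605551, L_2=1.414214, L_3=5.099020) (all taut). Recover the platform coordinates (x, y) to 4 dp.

expand ‖A_i−P‖²=L_i² and subtract eq 1 (k_i ≔ ‖A_i‖²−L_i²)
k_1 = 9.0000+0.0000−13.0000 = -4.0000
eq1−eq2 → [-6.0000  -8.0000]·P = -54.0000
eq1−eq3 → [-6.0000  -16.0000]·P = -78.0000
2×2 solve → P = (5.0000, 3.0000)

(5.0000, 3.0000)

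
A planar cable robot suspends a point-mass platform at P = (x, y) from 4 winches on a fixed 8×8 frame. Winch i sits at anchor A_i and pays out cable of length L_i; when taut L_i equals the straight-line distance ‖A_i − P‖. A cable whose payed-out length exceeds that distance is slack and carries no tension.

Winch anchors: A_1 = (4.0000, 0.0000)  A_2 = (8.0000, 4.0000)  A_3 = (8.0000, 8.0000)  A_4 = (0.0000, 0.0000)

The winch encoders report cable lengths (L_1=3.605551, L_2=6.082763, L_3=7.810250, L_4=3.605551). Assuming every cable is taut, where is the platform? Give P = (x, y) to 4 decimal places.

(2.0000, 3.0000)

each cable: (A_i−P)·(A_i−P) = L_i²; let c_i = ‖A_i‖²−L_i²
c_1 = 16.0000+0.0000−13.0000 = 3.0000
row 1: -8.0000x − 8.0000y = -40.0000  (c_2=43.0000)
row 2: -8.0000x − 16.0000y = -64.0000  (c_3=67.0000)
row 3: 8.0000x + 0.0000y = 16.0000  (c_4=-13.0000)
Cramer on rows 1–2 → x = 2.0000, y = 3.0000
check cable 4: ‖A_4−P‖² = 13.0000 ≈ L_4² = 13.0000 ✓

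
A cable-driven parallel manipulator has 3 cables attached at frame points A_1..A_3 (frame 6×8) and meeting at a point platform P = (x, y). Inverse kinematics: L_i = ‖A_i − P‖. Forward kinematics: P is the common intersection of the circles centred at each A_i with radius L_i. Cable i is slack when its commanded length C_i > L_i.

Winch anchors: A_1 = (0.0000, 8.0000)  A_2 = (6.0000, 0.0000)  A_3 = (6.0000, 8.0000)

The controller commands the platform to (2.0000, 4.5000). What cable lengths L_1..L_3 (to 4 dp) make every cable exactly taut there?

(4.0311, 6.0208, 5.3151)

L_1 = √((0.0000−2.0000)² + (8.0000−4.5000)²) = 4.0311
L_2 = √((6.0000−2.0000)² + (0.0000−4.5000)²) = 6.0208
L_3 = √((6.0000−2.0000)² + (8.0000−4.5000)²) = 5.3151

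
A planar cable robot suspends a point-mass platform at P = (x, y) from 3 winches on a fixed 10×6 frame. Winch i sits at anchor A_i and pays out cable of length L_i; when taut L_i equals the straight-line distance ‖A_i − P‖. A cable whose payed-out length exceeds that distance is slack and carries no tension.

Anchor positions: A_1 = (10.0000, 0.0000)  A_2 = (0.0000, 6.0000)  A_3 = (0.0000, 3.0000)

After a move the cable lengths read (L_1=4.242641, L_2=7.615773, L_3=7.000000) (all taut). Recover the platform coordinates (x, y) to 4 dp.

(7.0000, 3.0000)

circle eqns → linear via eq_j − eq_1; set q_j = A_j·A_j − L_j²
q_1 = 100.0000+0.0000−18.0000 = 82.0000
20.0000·x − 12.0000·y = q_1−q_2 = 104.0000
20.0000·x − 6.0000·y = q_1−q_3 = 122.0000
solve first two rows → x=7.0000, y=3.0000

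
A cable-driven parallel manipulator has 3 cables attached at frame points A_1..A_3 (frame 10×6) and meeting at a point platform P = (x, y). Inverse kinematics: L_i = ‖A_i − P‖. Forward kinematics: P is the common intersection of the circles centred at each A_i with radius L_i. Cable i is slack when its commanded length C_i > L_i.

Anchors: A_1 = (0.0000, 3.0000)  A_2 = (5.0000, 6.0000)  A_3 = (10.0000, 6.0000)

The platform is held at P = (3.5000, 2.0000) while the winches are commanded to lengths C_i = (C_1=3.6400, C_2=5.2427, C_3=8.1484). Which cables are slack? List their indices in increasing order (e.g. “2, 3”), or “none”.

i=1: geometric 3.6401 vs commanded 3.6400 ⇒ taut
i=2: geometric 4.2720 vs commanded 5.2427 ⇒ slack
i=3: geometric 7.6322 vs commanded 8.1484 ⇒ slack

2, 3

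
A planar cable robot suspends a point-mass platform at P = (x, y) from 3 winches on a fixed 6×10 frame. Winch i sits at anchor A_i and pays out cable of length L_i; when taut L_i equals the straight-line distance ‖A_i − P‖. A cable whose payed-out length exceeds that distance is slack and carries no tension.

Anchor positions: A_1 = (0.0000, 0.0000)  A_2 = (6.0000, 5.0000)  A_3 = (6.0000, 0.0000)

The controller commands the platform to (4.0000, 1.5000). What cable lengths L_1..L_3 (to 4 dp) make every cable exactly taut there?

(4.2720, 4.0311, 2.5000)

L_1: Δ = A_1−P = (-4.0000, -1.5000) → ‖Δ‖ = √18.2500 = 4.2720
L_2: Δ = A_2−P = (2.0000, 3.5000) → ‖Δ‖ = √16.2500 = 4.0311
L_3: Δ = A_3−P = (2.0000, -1.5000) → ‖Δ‖ = √6.2500 = 2.5000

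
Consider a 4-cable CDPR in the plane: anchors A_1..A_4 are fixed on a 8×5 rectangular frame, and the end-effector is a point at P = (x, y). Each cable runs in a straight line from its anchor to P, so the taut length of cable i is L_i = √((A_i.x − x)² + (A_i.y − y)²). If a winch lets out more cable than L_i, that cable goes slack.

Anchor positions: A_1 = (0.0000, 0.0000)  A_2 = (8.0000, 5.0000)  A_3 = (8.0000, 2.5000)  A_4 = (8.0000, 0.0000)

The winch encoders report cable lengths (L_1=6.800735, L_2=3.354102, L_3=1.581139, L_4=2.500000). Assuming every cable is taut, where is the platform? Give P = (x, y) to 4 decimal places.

circle eqns → linear via eq_j − eq_1; set q_j = A_j·A_j − L_j²
q_1 = 0.0000+0.0000−46.2500 = -46.2500
-16.0000·x − 10.0000·y = q_1−q_2 = -124.0000
-16.0000·x − 5.0000·y = q_1−q_3 = -114.0000
-16.0000·x + 0.0000·y = q_1−q_4 = -104.0000
solve first two rows → x=6.5000, y=2.0000
check cable 4: ‖A_4−P‖² = 6.2500 ≈ L_4² = 6.2500 ✓

(6.5000, 2.0000)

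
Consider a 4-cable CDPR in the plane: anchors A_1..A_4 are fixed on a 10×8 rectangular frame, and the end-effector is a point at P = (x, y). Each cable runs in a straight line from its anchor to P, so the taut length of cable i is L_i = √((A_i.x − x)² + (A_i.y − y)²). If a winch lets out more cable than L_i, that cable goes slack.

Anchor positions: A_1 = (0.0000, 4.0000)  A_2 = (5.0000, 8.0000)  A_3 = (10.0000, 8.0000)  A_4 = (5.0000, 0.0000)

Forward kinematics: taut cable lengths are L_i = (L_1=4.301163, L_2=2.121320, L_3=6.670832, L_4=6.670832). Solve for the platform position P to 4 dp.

(3.5000, 6.5000)

expand ‖A_i−P‖²=L_i² and subtract eq 1 (c_i ≔ ‖A_i‖²−L_i²)
c_1 = 0.0000+16.0000−18.5000 = -2.5000
eq1−eq2 → [-10.0000  -8.0000]·P = -87.0000
eq1−eq3 → [-20.0000  -8.0000]·P = -122.0000
eq1−eq4 → [-10.0000  8.0000]·P = 17.0000
2×2 solve → P = (3.5000, 6.5000)
check cable 4: ‖A_4−P‖² = 44.5000 ≈ L_4² = 44.5000 ✓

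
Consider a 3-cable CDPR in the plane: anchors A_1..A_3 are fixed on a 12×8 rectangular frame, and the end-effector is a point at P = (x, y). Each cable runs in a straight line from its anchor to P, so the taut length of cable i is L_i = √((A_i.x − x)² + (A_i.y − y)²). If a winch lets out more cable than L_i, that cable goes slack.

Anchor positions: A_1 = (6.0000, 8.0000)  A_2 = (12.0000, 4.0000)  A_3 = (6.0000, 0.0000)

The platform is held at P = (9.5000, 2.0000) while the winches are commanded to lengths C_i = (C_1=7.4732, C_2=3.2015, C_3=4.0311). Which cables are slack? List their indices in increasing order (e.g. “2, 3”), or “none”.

1

i=1: geometric 6.9462 vs commanded 7.4732 ⇒ slack
i=2: geometric 3.2016 vs commanded 3.2015 ⇒ taut
i=3: geometric 4.0311 vs commanded 4.0311 ⇒ taut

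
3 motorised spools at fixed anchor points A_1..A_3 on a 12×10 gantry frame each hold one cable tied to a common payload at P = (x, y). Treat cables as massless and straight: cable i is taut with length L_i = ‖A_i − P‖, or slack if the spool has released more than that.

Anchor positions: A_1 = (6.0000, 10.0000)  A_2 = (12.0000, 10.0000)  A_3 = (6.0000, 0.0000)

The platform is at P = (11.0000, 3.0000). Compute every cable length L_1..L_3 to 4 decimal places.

(8.6023, 7.0711, 5.8310)

cable 1: Δx=-5.0000, Δy=7.0000; L_1 = √(Δx²+Δy²) = 8.6023
cable 2: Δx=1.0000, Δy=7.0000; L_2 = √(Δx²+Δy²) = 7.0711
cable 3: Δx=-5.0000, Δy=-3.0000; L_3 = √(Δx²+Δy²) = 5.8310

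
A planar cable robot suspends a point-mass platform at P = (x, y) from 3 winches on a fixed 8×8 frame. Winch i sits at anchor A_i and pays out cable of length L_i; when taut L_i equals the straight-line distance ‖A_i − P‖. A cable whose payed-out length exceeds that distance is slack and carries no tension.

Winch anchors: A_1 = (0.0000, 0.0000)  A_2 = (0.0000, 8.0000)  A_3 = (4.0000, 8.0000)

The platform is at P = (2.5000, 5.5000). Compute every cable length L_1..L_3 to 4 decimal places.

(6.0415, 3.5355, 2.9155)

cable 1: Δx=-2.5000, Δy=-5.5000; L_1 = √(Δx²+Δy²) = 6.0415
cable 2: Δx=-2.5000, Δy=2.5000; L_2 = √(Δx²+Δy²) = 3.5355
cable 3: Δx=1.5000, Δy=2.5000; L_3 = √(Δx²+Δy²) = 2.9155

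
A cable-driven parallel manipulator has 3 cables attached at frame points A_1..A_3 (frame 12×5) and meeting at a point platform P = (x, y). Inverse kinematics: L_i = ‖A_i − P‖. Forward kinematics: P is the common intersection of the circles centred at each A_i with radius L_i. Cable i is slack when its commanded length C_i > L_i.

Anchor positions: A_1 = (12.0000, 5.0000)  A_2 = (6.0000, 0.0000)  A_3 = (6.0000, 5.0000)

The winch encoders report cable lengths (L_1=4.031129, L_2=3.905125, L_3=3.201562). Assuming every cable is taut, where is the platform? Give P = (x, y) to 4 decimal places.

(8.5000, 3.0000)

circle eqns → linear via eq_j − eq_1; set c_j = A_j·A_j − L_j²
c_1 = 144.0000+25.0000−16.2500 = 152.7500
12.0000·x + 10.0000·y = c_1−c_2 = 132.0000
12.0000·x + 0.0000·y = c_1−c_3 = 102.0000
solve first two rows → x=8.5000, y=3.0000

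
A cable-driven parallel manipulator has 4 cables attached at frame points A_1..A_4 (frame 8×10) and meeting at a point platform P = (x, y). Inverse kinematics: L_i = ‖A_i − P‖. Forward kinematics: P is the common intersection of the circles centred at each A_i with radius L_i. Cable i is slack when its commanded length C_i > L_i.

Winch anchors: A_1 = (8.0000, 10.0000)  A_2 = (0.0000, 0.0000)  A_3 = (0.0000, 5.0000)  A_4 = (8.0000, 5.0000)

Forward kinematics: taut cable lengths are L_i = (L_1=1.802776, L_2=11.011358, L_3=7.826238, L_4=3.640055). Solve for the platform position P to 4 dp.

(7.0000, 8.5000)

each cable: (A_i−P)·(A_i−P) = L_i²; let k_i = ‖A_i‖²−L_i²
k_1 = 64.0000+100.0000−3.2500 = 160.7500
row 1: 16.0000x + 20.0000y = 282.0000  (k_2=-121.2500)
row 2: 16.0000x + 10.0000y = 197.0000  (k_3=-36.2500)
row 3: 0.0000x + 10.0000y = 85.0000  (k_4=75.7500)
Cramer on rows 1–2 → x = 7.0000, y = 8.5000
check cable 4: ‖A_4−P‖² = 13.2500 ≈ L_4² = 13.2500 ✓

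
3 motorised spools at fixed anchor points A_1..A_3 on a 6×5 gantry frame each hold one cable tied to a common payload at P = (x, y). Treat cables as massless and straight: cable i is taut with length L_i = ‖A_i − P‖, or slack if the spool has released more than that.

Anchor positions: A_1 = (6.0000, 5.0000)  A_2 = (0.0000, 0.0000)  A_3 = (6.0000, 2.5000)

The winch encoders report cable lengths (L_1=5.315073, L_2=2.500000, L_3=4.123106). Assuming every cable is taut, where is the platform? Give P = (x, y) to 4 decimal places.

each cable: (A_i−P)·(A_i−P) = L_i²; let c_i = ‖A_i‖²−L_i²
c_1 = 36.0000+25.0000−28.2500 = 32.7500
row 1: 12.0000x + 10.0000y = 39.0000  (c_2=-6.2500)
row 2: 0.0000x + 5.0000y = 7.5000  (c_3=25.2500)
Cramer on rows 1–2 → x = 2.0000, y = 1.5000

(2.0000, 1.5000)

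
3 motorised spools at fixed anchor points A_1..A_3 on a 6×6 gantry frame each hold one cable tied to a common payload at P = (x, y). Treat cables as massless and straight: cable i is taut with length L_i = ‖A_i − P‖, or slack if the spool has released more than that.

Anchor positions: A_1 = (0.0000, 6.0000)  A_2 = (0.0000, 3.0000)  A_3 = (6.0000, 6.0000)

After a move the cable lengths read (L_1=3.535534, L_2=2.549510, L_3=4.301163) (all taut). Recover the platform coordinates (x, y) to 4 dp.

(2.5000, 3.5000)

circle eqns → linear via eq_j − eq_1; set k_j = A_j·A_j − L_j²
k_1 = 0.0000+36.0000−12.5000 = 23.5000
0.0000·x + 6.0000·y = k_1−k_2 = 21.0000
-12.0000·x + 0.0000·y = k_1−k_3 = -30.0000
solve first two rows → x=2.5000, y=3.5000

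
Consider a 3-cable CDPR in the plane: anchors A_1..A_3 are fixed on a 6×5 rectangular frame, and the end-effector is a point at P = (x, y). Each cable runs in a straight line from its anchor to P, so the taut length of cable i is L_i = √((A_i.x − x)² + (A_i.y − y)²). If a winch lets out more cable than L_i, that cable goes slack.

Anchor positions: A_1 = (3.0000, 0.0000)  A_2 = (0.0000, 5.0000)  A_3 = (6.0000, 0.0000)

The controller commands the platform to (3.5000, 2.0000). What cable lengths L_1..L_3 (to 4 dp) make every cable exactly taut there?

(2.0616, 4.6098, 3.2016)

L_1 = √((3.0000−3.5000)² + (0.0000−2.0000)²) = 2.0616
L_2 = √((0.0000−3.5000)² + (5.0000−2.0000)²) = 4.6098
L_3 = √((6.0000−3.5000)² + (0.0000−2.0000)²) = 3.2016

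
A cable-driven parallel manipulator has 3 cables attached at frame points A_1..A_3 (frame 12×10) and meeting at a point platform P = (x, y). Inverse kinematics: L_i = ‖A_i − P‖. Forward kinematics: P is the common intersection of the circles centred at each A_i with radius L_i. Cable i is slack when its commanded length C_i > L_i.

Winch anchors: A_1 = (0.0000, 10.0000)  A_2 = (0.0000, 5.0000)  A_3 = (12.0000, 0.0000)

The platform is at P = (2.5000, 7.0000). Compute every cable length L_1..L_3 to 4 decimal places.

L_1: Δ = A_1−P = (-2.5000, 3.0000) → ‖Δ‖ = √15.2500 = 3.9051
L_2: Δ = A_2−P = (-2.5000, -2.0000) → ‖Δ‖ = √10.2500 = 3.2016
L_3: Δ = A_3−P = (9.5000, -7.0000) → ‖Δ‖ = √139.2500 = 11.8004

(3.9051, 3.2016, 11.8004)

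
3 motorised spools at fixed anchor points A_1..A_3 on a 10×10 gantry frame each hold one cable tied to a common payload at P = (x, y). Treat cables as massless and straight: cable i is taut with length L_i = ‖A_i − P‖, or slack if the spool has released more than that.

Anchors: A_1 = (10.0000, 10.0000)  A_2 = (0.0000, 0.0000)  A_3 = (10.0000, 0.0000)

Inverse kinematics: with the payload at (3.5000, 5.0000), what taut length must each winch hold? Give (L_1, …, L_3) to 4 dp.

L_1: Δ = A_1−P = (6.5000, 5.0000) → ‖Δ‖ = √67.2500 = 8.2006
L_2: Δ = A_2−P = (-3.5000, -5.0000) → ‖Δ‖ = √37.2500 = 6.1033
L_3: Δ = A_3−P = (6.5000, -5.0000) → ‖Δ‖ = √67.2500 = 8.2006

(8.2006, 6.1033, 8.2006)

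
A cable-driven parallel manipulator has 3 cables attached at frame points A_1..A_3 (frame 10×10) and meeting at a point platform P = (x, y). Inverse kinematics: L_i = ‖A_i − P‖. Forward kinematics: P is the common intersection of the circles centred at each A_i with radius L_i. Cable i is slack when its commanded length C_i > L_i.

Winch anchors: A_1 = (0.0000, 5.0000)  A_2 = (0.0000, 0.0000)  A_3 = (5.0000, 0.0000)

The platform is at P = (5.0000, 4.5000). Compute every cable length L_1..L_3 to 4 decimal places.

cable 1: Δx=-5.0000, Δy=0.5000; L_1 = √(Δx²+Δy²) = 5.0249
cable 2: Δx=-5.0000, Δy=-4.5000; L_2 = √(Δx²+Δy²) = 6.7268
cable 3: Δx=0.0000, Δy=-4.5000; L_3 = √(Δx²+Δy²) = 4.5000

(5.0249, 6.7268, 4.5000)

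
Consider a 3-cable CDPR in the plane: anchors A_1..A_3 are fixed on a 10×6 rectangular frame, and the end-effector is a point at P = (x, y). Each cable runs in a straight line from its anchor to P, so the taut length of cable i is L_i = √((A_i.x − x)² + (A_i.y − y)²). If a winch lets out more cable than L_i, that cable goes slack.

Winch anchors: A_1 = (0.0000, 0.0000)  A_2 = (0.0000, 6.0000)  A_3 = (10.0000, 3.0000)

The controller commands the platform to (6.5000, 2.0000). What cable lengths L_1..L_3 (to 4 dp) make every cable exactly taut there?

L_1: Δ = A_1−P = (-6.5000, -2.0000) → ‖Δ‖ = √46.2500 = 6.8007
L_2: Δ = A_2−P = (-6.5000, 4.0000) → ‖Δ‖ = √58.2500 = 7.6322
L_3: Δ = A_3−P = (3.5000, 1.0000) → ‖Δ‖ = √13.2500 = 3.6401

(6.8007, 7.6322, 3.6401)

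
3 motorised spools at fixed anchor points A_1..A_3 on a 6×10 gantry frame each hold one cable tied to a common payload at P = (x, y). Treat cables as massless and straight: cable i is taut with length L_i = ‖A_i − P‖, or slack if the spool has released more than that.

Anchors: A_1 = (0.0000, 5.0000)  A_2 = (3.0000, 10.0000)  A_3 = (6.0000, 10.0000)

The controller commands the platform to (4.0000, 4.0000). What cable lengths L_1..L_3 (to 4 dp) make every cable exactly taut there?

(4.1231, 6.0828, 6.3246)

L_1: Δ = A_1−P = (-4.0000, 1.0000) → ‖Δ‖ = √17.0000 = 4.1231
L_2: Δ = A_2−P = (-1.0000, 6.0000) → ‖Δ‖ = √37.0000 = 6.0828
L_3: Δ = A_3−P = (2.0000, 6.0000) → ‖Δ‖ = √40.0000 = 6.3246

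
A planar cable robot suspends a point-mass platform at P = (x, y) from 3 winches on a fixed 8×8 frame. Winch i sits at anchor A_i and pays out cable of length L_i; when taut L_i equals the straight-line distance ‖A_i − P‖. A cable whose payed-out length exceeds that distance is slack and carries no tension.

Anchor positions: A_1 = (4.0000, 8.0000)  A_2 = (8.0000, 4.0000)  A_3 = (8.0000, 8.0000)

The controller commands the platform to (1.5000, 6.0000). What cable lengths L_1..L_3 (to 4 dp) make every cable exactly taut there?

L_1 = √((4.0000−1.5000)² + (8.0000−6.0000)²) = 3.2016
L_2 = √((8.0000−1.5000)² + (4.0000−6.0000)²) = 6.8007
L_3 = √((8.0000−1.5000)² + (8.0000−6.0000)²) = 6.8007

(3.2016, 6.8007, 6.8007)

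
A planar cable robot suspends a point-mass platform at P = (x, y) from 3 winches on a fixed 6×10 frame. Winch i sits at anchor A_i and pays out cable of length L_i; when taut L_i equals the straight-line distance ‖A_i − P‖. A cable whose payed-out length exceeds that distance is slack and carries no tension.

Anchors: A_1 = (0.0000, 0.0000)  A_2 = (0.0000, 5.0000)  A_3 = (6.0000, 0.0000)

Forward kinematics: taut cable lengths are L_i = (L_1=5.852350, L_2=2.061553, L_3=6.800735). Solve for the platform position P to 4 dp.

expand ‖A_i−P‖²=L_i² and subtract eq 1 (k_i ≔ ‖A_i‖²−L_i²)
k_1 = 0.0000+0.0000−34.2500 = -34.2500
eq1−eq2 → [0.0000  -10.0000]·P = -55.0000
eq1−eq3 → [-12.0000  0.0000]·P = -24.0000
2×2 solve → P = (2.0000, 5.5000)

(2.0000, 5.5000)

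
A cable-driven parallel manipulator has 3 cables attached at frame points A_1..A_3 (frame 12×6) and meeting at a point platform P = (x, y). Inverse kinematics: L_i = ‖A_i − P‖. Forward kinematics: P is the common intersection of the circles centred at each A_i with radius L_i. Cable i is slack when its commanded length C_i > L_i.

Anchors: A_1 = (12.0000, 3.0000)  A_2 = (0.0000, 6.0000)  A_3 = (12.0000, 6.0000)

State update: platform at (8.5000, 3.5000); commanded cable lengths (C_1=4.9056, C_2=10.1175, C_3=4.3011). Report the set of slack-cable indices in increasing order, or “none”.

1, 2

cable 1: L_1 = ‖A_1−P‖ = 3.5355;  C_1 = 4.9056 → slack
cable 2: L_2 = ‖A_2−P‖ = 8.8600;  C_2 = 10.1175 → slack
cable 3: L_3 = ‖A_3−P‖ = 4.3012;  C_3 = 4.3011 → taut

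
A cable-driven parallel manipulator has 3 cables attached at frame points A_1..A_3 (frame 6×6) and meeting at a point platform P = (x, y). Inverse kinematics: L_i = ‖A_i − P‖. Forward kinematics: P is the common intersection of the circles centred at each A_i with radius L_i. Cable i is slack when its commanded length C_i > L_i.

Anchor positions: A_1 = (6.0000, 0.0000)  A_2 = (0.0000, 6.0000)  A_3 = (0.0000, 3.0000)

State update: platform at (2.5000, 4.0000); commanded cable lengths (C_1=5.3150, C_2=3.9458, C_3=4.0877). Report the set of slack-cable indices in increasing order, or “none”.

cable 1: L_1 = ‖A_1−P‖ = 5.3151;  C_1 = 5.3150 → taut
cable 2: L_2 = ‖A_2−P‖ = 3.2016;  C_2 = 3.9458 → slack
cable 3: L_3 = ‖A_3−P‖ = 2.6926;  C_3 = 4.0877 → slack

2, 3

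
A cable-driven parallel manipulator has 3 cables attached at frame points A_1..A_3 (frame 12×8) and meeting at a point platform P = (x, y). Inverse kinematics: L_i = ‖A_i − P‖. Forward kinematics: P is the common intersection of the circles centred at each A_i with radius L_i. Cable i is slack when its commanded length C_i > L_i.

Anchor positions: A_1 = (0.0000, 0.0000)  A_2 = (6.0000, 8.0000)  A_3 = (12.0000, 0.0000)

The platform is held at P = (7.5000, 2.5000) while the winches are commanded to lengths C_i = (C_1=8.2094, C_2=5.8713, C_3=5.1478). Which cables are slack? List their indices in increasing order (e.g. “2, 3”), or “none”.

cable 1: L_1 = ‖A_1−P‖ = 7.9057;  C_1 = 8.2094 → slack
cable 2: L_2 = ‖A_2−P‖ = 5.7009;  C_2 = 5.8713 → slack
cable 3: L_3 = ‖A_3−P‖ = 5.1478;  C_3 = 5.1478 → taut

1, 2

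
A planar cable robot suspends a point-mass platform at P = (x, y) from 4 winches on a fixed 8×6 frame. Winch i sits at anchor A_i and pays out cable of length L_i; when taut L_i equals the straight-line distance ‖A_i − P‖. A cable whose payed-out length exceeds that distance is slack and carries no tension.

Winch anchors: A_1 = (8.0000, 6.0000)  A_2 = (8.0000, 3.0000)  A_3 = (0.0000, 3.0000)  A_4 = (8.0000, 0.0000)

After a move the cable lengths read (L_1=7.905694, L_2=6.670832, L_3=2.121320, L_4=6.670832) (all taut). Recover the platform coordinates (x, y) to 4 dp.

circle eqns → linear via eq_j − eq_1; set q_j = A_j·A_j − L_j²
q_1 = 64.0000+36.0000−62.5000 = 37.5000
0.0000·x + 6.0000·y = q_1−q_2 = 9.0000
16.0000·x + 6.0000·y = q_1−q_3 = 33.0000
0.0000·x + 12.0000·y = q_1−q_4 = 18.0000
solve first two rows → x=1.5000, y=1.5000
check cable 4: ‖A_4−P‖² = 44.5000 ≈ L_4² = 44.5000 ✓

(1.5000, 1.5000)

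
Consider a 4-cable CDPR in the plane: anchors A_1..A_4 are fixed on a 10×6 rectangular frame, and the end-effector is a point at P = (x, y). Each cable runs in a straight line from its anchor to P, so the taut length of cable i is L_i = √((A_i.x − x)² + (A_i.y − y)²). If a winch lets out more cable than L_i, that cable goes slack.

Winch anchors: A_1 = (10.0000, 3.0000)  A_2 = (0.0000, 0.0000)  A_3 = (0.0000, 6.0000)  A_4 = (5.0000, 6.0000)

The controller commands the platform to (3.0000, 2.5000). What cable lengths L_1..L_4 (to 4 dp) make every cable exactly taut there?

(7.0178, 3.9051, 4.6098, 4.0311)

L_1: Δ = A_1−P = (7.0000, 0.5000) → ‖Δ‖ = √49.2500 = 7.0178
L_2: Δ = A_2−P = (-3.0000, -2.5000) → ‖Δ‖ = √15.2500 = 3.9051
L_3: Δ = A_3−P = (-3.0000, 3.5000) → ‖Δ‖ = √21.2500 = 4.6098
L_4: Δ = A_4−P = (2.0000, 3.5000) → ‖Δ‖ = √16.2500 = 4.0311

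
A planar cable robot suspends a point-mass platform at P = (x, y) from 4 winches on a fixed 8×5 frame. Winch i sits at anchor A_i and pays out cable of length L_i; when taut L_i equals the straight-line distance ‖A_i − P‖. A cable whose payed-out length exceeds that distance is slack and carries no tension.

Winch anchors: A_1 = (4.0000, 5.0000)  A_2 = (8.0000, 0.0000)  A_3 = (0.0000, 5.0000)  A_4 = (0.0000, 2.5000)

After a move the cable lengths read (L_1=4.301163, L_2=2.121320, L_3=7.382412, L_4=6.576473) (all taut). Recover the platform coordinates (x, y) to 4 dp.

(6.5000, 1.5000)

each cable: (A_i−P)·(A_i−P) = L_i²; let k_i = ‖A_i‖²−L_i²
k_1 = 16.0000+25.0000−18.5000 = 22.5000
row 1: -8.0000x + 10.0000y = -37.0000  (k_2=59.5000)
row 2: 8.0000x + 0.0000y = 52.0000  (k_3=-29.5000)
row 3: 8.0000x + 5.0000y = 59.5000  (k_4=-37.0000)
Cramer on rows 1–2 → x = 6.5000, y = 1.5000
check cable 4: ‖A_4−P‖² = 43.2500 ≈ L_4² = 43.2500 ✓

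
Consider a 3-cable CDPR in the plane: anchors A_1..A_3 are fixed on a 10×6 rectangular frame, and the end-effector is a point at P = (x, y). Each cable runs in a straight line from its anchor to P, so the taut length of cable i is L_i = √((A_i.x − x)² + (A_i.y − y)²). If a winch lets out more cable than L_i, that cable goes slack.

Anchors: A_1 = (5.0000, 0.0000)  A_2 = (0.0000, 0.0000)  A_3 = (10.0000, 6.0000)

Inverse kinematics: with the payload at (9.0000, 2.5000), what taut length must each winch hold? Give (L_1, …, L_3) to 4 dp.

L_1 = √((5.0000−9.0000)² + (0.0000−2.5000)²) = 4.7170
L_2 = √((0.0000−9.0000)² + (0.0000−2.5000)²) = 9.3408
L_3 = √((10.0000−9.0000)² + (6.0000−2.5000)²) = 3.6401

(4.7170, 9.3408, 3.6401)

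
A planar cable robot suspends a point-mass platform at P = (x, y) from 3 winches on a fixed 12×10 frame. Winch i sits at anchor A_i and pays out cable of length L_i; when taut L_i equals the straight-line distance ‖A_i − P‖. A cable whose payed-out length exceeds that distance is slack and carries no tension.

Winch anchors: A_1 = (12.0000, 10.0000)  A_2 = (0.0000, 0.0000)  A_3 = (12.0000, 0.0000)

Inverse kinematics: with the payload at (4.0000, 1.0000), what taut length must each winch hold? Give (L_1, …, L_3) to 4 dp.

L_1: Δ = A_1−P = (8.0000, 9.0000) → ‖Δ‖ = √145.0000 = 12.0416
L_2: Δ = A_2−P = (-4.0000, -1.0000) → ‖Δ‖ = √17.0000 = 4.1231
L_3: Δ = A_3−P = (8.0000, -1.0000) → ‖Δ‖ = √65.0000 = 8.0623

(12.0416, 4.1231, 8.0623)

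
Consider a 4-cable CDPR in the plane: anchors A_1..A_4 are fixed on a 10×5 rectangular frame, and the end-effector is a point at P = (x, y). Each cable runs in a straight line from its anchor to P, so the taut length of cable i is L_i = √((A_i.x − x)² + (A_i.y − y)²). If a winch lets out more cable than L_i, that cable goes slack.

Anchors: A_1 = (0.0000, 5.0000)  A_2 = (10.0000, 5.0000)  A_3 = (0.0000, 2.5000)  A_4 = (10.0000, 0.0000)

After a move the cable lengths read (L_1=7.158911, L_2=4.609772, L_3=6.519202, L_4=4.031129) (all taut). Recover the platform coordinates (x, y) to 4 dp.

(6.5000, 2.0000)

expand ‖A_i−P‖²=L_i² and subtract eq 1 (q_i ≔ ‖A_i‖²−L_i²)
q_1 = 0.0000+25.0000−51.2500 = -26.2500
eq1−eq2 → [-20.0000  0.0000]·P = -130.0000
eq1−eq3 → [0.0000  5.0000]·P = 10.0000
eq1−eq4 → [-20.0000  10.0000]·P = -110.0000
2×2 solve → P = (6.5000, 2.0000)
check cable 4: ‖A_4−P‖² = 16.2500 ≈ L_4² = 16.2500 ✓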